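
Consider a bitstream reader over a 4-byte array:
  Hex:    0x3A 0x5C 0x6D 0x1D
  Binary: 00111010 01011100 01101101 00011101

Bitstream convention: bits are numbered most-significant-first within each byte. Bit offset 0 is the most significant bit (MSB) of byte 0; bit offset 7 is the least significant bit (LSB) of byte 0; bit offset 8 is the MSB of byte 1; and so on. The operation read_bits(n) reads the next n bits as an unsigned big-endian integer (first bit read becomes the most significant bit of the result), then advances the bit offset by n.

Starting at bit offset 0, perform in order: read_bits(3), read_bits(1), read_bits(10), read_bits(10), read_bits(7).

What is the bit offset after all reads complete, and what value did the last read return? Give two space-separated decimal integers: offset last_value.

Read 1: bits[0:3] width=3 -> value=1 (bin 001); offset now 3 = byte 0 bit 3; 29 bits remain
Read 2: bits[3:4] width=1 -> value=1 (bin 1); offset now 4 = byte 0 bit 4; 28 bits remain
Read 3: bits[4:14] width=10 -> value=663 (bin 1010010111); offset now 14 = byte 1 bit 6; 18 bits remain
Read 4: bits[14:24] width=10 -> value=109 (bin 0001101101); offset now 24 = byte 3 bit 0; 8 bits remain
Read 5: bits[24:31] width=7 -> value=14 (bin 0001110); offset now 31 = byte 3 bit 7; 1 bits remain

Answer: 31 14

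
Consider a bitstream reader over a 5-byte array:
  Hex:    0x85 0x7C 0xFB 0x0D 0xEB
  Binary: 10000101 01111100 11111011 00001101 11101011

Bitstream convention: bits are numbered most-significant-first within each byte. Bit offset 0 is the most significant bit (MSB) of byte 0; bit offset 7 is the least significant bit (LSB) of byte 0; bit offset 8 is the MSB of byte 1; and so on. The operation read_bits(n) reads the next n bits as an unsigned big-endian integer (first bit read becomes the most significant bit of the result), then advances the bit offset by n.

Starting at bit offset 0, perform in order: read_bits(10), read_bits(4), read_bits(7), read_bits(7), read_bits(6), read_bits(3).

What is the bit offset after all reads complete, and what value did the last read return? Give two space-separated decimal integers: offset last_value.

Read 1: bits[0:10] width=10 -> value=533 (bin 1000010101); offset now 10 = byte 1 bit 2; 30 bits remain
Read 2: bits[10:14] width=4 -> value=15 (bin 1111); offset now 14 = byte 1 bit 6; 26 bits remain
Read 3: bits[14:21] width=7 -> value=31 (bin 0011111); offset now 21 = byte 2 bit 5; 19 bits remain
Read 4: bits[21:28] width=7 -> value=48 (bin 0110000); offset now 28 = byte 3 bit 4; 12 bits remain
Read 5: bits[28:34] width=6 -> value=55 (bin 110111); offset now 34 = byte 4 bit 2; 6 bits remain
Read 6: bits[34:37] width=3 -> value=5 (bin 101); offset now 37 = byte 4 bit 5; 3 bits remain

Answer: 37 5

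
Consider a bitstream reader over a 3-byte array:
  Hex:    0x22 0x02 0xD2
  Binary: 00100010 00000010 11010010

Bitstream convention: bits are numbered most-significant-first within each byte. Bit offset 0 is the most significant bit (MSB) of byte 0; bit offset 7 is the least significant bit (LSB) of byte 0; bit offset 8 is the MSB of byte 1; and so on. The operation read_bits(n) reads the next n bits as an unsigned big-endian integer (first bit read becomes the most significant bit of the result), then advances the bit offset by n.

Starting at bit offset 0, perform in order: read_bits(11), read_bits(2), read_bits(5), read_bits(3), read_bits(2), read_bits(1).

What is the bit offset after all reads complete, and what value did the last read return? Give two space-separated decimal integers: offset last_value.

Answer: 24 0

Derivation:
Read 1: bits[0:11] width=11 -> value=272 (bin 00100010000); offset now 11 = byte 1 bit 3; 13 bits remain
Read 2: bits[11:13] width=2 -> value=0 (bin 00); offset now 13 = byte 1 bit 5; 11 bits remain
Read 3: bits[13:18] width=5 -> value=11 (bin 01011); offset now 18 = byte 2 bit 2; 6 bits remain
Read 4: bits[18:21] width=3 -> value=2 (bin 010); offset now 21 = byte 2 bit 5; 3 bits remain
Read 5: bits[21:23] width=2 -> value=1 (bin 01); offset now 23 = byte 2 bit 7; 1 bits remain
Read 6: bits[23:24] width=1 -> value=0 (bin 0); offset now 24 = byte 3 bit 0; 0 bits remain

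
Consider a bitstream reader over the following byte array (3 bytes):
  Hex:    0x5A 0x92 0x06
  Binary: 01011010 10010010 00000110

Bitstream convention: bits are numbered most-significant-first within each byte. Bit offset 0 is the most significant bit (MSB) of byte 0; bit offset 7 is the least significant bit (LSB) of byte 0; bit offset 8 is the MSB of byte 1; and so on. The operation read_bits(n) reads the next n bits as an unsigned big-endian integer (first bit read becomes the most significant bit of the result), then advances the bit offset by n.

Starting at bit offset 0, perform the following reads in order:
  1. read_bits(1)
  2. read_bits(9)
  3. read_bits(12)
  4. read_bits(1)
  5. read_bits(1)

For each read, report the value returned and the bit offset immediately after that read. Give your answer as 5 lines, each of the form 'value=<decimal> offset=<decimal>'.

Answer: value=0 offset=1
value=362 offset=10
value=1153 offset=22
value=1 offset=23
value=0 offset=24

Derivation:
Read 1: bits[0:1] width=1 -> value=0 (bin 0); offset now 1 = byte 0 bit 1; 23 bits remain
Read 2: bits[1:10] width=9 -> value=362 (bin 101101010); offset now 10 = byte 1 bit 2; 14 bits remain
Read 3: bits[10:22] width=12 -> value=1153 (bin 010010000001); offset now 22 = byte 2 bit 6; 2 bits remain
Read 4: bits[22:23] width=1 -> value=1 (bin 1); offset now 23 = byte 2 bit 7; 1 bits remain
Read 5: bits[23:24] width=1 -> value=0 (bin 0); offset now 24 = byte 3 bit 0; 0 bits remain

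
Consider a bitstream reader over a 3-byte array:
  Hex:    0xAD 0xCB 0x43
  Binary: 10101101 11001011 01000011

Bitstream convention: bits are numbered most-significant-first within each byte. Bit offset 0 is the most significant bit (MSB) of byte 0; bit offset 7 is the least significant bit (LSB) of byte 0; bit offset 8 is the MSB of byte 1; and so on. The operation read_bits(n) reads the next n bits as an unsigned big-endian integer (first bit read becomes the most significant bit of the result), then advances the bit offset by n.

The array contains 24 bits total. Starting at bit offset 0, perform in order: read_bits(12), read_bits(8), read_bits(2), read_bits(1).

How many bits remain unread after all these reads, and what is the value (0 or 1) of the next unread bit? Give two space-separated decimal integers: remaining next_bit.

Read 1: bits[0:12] width=12 -> value=2780 (bin 101011011100); offset now 12 = byte 1 bit 4; 12 bits remain
Read 2: bits[12:20] width=8 -> value=180 (bin 10110100); offset now 20 = byte 2 bit 4; 4 bits remain
Read 3: bits[20:22] width=2 -> value=0 (bin 00); offset now 22 = byte 2 bit 6; 2 bits remain
Read 4: bits[22:23] width=1 -> value=1 (bin 1); offset now 23 = byte 2 bit 7; 1 bits remain

Answer: 1 1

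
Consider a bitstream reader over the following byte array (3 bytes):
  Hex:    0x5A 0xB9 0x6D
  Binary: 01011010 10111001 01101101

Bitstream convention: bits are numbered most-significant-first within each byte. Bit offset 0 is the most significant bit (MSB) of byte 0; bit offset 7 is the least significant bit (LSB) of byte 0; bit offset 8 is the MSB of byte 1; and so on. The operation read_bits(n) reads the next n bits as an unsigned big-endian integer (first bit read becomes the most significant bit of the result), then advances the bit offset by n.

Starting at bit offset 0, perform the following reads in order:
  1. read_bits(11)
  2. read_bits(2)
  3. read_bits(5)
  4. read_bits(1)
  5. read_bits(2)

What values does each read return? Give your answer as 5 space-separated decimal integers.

Answer: 725 3 5 1 1

Derivation:
Read 1: bits[0:11] width=11 -> value=725 (bin 01011010101); offset now 11 = byte 1 bit 3; 13 bits remain
Read 2: bits[11:13] width=2 -> value=3 (bin 11); offset now 13 = byte 1 bit 5; 11 bits remain
Read 3: bits[13:18] width=5 -> value=5 (bin 00101); offset now 18 = byte 2 bit 2; 6 bits remain
Read 4: bits[18:19] width=1 -> value=1 (bin 1); offset now 19 = byte 2 bit 3; 5 bits remain
Read 5: bits[19:21] width=2 -> value=1 (bin 01); offset now 21 = byte 2 bit 5; 3 bits remain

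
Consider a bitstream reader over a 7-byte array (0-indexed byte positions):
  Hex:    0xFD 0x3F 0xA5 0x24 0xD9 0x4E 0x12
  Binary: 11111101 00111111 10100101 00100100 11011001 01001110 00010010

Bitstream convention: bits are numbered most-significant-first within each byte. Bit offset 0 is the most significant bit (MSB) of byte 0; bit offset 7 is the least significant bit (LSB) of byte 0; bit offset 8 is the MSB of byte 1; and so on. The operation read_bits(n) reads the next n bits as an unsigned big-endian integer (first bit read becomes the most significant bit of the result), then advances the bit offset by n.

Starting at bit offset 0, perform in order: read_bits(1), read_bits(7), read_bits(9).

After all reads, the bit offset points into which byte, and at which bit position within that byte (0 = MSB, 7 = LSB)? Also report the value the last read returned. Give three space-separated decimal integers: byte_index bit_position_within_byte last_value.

Read 1: bits[0:1] width=1 -> value=1 (bin 1); offset now 1 = byte 0 bit 1; 55 bits remain
Read 2: bits[1:8] width=7 -> value=125 (bin 1111101); offset now 8 = byte 1 bit 0; 48 bits remain
Read 3: bits[8:17] width=9 -> value=127 (bin 001111111); offset now 17 = byte 2 bit 1; 39 bits remain

Answer: 2 1 127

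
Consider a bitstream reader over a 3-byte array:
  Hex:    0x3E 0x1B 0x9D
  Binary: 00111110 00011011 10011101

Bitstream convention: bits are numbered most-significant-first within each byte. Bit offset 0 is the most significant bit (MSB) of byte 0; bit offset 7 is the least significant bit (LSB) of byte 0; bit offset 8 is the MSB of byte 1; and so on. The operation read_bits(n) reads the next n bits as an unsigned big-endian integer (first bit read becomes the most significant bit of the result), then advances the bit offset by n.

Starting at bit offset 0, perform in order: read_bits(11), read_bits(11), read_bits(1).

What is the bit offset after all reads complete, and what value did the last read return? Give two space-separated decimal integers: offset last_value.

Read 1: bits[0:11] width=11 -> value=496 (bin 00111110000); offset now 11 = byte 1 bit 3; 13 bits remain
Read 2: bits[11:22] width=11 -> value=1767 (bin 11011100111); offset now 22 = byte 2 bit 6; 2 bits remain
Read 3: bits[22:23] width=1 -> value=0 (bin 0); offset now 23 = byte 2 bit 7; 1 bits remain

Answer: 23 0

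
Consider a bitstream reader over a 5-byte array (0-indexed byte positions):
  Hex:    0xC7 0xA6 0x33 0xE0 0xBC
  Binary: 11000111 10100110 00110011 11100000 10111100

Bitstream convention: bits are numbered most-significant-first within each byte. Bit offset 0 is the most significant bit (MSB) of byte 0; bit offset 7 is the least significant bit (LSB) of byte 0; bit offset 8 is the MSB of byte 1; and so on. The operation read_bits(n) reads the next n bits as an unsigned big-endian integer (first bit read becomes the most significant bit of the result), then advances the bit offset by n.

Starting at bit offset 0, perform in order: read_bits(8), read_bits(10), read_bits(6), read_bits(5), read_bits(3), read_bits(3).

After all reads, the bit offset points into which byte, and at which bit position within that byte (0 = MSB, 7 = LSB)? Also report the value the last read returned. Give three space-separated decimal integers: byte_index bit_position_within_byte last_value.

Read 1: bits[0:8] width=8 -> value=199 (bin 11000111); offset now 8 = byte 1 bit 0; 32 bits remain
Read 2: bits[8:18] width=10 -> value=664 (bin 1010011000); offset now 18 = byte 2 bit 2; 22 bits remain
Read 3: bits[18:24] width=6 -> value=51 (bin 110011); offset now 24 = byte 3 bit 0; 16 bits remain
Read 4: bits[24:29] width=5 -> value=28 (bin 11100); offset now 29 = byte 3 bit 5; 11 bits remain
Read 5: bits[29:32] width=3 -> value=0 (bin 000); offset now 32 = byte 4 bit 0; 8 bits remain
Read 6: bits[32:35] width=3 -> value=5 (bin 101); offset now 35 = byte 4 bit 3; 5 bits remain

Answer: 4 3 5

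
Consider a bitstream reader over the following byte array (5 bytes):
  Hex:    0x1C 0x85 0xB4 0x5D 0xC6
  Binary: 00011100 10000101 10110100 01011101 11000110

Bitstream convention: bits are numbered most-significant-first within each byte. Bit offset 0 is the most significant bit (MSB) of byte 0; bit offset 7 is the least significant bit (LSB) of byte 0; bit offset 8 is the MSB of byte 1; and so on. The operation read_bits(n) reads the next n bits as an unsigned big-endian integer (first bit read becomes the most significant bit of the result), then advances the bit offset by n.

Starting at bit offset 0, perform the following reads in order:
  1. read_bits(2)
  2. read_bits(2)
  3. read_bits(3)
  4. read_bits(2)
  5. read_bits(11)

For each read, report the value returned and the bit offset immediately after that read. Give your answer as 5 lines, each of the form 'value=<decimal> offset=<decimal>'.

Read 1: bits[0:2] width=2 -> value=0 (bin 00); offset now 2 = byte 0 bit 2; 38 bits remain
Read 2: bits[2:4] width=2 -> value=1 (bin 01); offset now 4 = byte 0 bit 4; 36 bits remain
Read 3: bits[4:7] width=3 -> value=6 (bin 110); offset now 7 = byte 0 bit 7; 33 bits remain
Read 4: bits[7:9] width=2 -> value=1 (bin 01); offset now 9 = byte 1 bit 1; 31 bits remain
Read 5: bits[9:20] width=11 -> value=91 (bin 00001011011); offset now 20 = byte 2 bit 4; 20 bits remain

Answer: value=0 offset=2
value=1 offset=4
value=6 offset=7
value=1 offset=9
value=91 offset=20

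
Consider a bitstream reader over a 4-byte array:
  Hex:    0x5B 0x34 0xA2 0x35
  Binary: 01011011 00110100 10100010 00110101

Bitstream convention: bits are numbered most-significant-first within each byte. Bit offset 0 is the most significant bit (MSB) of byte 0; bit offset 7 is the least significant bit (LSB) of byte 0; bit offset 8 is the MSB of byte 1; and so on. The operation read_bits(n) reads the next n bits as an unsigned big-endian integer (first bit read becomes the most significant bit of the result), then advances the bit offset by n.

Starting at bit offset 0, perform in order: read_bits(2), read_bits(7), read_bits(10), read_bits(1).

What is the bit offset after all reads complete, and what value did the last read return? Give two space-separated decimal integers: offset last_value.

Answer: 20 0

Derivation:
Read 1: bits[0:2] width=2 -> value=1 (bin 01); offset now 2 = byte 0 bit 2; 30 bits remain
Read 2: bits[2:9] width=7 -> value=54 (bin 0110110); offset now 9 = byte 1 bit 1; 23 bits remain
Read 3: bits[9:19] width=10 -> value=421 (bin 0110100101); offset now 19 = byte 2 bit 3; 13 bits remain
Read 4: bits[19:20] width=1 -> value=0 (bin 0); offset now 20 = byte 2 bit 4; 12 bits remain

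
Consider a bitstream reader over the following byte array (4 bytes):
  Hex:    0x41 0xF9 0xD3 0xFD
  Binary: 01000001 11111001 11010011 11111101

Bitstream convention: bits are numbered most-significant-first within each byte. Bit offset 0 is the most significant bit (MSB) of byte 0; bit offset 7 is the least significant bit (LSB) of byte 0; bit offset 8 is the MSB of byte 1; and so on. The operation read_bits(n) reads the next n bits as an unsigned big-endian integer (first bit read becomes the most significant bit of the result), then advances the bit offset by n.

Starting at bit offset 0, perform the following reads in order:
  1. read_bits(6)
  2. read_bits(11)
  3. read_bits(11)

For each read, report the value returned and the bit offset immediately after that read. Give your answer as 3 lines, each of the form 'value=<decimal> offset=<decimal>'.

Read 1: bits[0:6] width=6 -> value=16 (bin 010000); offset now 6 = byte 0 bit 6; 26 bits remain
Read 2: bits[6:17] width=11 -> value=1011 (bin 01111110011); offset now 17 = byte 2 bit 1; 15 bits remain
Read 3: bits[17:28] width=11 -> value=1343 (bin 10100111111); offset now 28 = byte 3 bit 4; 4 bits remain

Answer: value=16 offset=6
value=1011 offset=17
value=1343 offset=28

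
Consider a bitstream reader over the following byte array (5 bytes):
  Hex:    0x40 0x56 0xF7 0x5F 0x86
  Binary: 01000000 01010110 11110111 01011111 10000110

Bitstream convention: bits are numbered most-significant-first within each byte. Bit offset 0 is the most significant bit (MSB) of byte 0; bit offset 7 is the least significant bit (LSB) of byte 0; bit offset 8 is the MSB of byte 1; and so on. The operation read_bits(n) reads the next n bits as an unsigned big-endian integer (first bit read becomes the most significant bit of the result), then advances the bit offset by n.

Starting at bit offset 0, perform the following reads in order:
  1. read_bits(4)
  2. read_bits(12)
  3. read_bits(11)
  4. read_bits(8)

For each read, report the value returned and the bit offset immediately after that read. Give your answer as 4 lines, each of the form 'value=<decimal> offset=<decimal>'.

Answer: value=4 offset=4
value=86 offset=16
value=1978 offset=27
value=252 offset=35

Derivation:
Read 1: bits[0:4] width=4 -> value=4 (bin 0100); offset now 4 = byte 0 bit 4; 36 bits remain
Read 2: bits[4:16] width=12 -> value=86 (bin 000001010110); offset now 16 = byte 2 bit 0; 24 bits remain
Read 3: bits[16:27] width=11 -> value=1978 (bin 11110111010); offset now 27 = byte 3 bit 3; 13 bits remain
Read 4: bits[27:35] width=8 -> value=252 (bin 11111100); offset now 35 = byte 4 bit 3; 5 bits remain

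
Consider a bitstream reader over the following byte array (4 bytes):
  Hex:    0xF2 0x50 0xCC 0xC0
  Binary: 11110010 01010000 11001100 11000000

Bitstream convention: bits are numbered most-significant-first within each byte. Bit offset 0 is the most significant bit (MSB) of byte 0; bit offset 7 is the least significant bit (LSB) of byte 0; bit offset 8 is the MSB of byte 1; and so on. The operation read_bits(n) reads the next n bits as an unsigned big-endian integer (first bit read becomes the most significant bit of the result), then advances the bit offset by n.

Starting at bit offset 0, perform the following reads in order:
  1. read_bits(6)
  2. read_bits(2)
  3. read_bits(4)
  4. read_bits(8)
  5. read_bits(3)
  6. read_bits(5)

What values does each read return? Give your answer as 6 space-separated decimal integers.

Read 1: bits[0:6] width=6 -> value=60 (bin 111100); offset now 6 = byte 0 bit 6; 26 bits remain
Read 2: bits[6:8] width=2 -> value=2 (bin 10); offset now 8 = byte 1 bit 0; 24 bits remain
Read 3: bits[8:12] width=4 -> value=5 (bin 0101); offset now 12 = byte 1 bit 4; 20 bits remain
Read 4: bits[12:20] width=8 -> value=12 (bin 00001100); offset now 20 = byte 2 bit 4; 12 bits remain
Read 5: bits[20:23] width=3 -> value=6 (bin 110); offset now 23 = byte 2 bit 7; 9 bits remain
Read 6: bits[23:28] width=5 -> value=12 (bin 01100); offset now 28 = byte 3 bit 4; 4 bits remain

Answer: 60 2 5 12 6 12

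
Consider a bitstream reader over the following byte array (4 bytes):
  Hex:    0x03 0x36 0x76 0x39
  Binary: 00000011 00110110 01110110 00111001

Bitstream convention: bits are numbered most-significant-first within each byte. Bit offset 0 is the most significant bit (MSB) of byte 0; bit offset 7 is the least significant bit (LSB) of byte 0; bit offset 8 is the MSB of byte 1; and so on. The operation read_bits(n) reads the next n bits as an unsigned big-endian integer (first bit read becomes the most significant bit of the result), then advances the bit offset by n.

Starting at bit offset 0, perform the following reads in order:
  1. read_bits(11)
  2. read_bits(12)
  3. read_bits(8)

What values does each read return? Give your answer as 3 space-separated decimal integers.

Answer: 25 2875 28

Derivation:
Read 1: bits[0:11] width=11 -> value=25 (bin 00000011001); offset now 11 = byte 1 bit 3; 21 bits remain
Read 2: bits[11:23] width=12 -> value=2875 (bin 101100111011); offset now 23 = byte 2 bit 7; 9 bits remain
Read 3: bits[23:31] width=8 -> value=28 (bin 00011100); offset now 31 = byte 3 bit 7; 1 bits remain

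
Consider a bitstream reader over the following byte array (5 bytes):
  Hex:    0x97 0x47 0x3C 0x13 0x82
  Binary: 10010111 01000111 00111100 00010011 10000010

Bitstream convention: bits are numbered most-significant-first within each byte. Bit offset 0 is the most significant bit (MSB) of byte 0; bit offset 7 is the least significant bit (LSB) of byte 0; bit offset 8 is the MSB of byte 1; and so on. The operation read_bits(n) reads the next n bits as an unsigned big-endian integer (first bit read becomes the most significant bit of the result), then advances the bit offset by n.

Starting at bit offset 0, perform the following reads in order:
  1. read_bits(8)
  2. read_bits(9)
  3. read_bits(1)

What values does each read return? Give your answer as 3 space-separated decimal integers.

Read 1: bits[0:8] width=8 -> value=151 (bin 10010111); offset now 8 = byte 1 bit 0; 32 bits remain
Read 2: bits[8:17] width=9 -> value=142 (bin 010001110); offset now 17 = byte 2 bit 1; 23 bits remain
Read 3: bits[17:18] width=1 -> value=0 (bin 0); offset now 18 = byte 2 bit 2; 22 bits remain

Answer: 151 142 0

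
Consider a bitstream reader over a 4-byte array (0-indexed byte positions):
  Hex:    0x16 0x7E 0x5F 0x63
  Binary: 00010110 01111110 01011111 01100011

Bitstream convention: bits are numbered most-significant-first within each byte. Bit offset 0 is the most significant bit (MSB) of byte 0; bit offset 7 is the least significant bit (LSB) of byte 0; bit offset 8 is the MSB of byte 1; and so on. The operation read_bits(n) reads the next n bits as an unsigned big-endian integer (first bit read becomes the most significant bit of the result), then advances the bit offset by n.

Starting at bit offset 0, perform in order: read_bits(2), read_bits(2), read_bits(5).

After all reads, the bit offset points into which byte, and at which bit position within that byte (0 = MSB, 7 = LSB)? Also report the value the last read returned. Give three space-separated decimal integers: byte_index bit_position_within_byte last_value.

Answer: 1 1 12

Derivation:
Read 1: bits[0:2] width=2 -> value=0 (bin 00); offset now 2 = byte 0 bit 2; 30 bits remain
Read 2: bits[2:4] width=2 -> value=1 (bin 01); offset now 4 = byte 0 bit 4; 28 bits remain
Read 3: bits[4:9] width=5 -> value=12 (bin 01100); offset now 9 = byte 1 bit 1; 23 bits remain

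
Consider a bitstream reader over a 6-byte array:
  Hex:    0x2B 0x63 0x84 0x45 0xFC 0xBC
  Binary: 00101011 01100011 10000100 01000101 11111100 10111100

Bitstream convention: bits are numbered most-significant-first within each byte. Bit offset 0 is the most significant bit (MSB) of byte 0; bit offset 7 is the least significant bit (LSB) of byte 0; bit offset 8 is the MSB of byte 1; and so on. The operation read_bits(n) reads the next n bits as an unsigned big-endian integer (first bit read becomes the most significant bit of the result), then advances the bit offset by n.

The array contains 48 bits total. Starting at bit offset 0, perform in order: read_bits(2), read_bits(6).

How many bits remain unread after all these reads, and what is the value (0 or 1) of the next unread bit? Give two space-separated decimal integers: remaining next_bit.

Answer: 40 0

Derivation:
Read 1: bits[0:2] width=2 -> value=0 (bin 00); offset now 2 = byte 0 bit 2; 46 bits remain
Read 2: bits[2:8] width=6 -> value=43 (bin 101011); offset now 8 = byte 1 bit 0; 40 bits remain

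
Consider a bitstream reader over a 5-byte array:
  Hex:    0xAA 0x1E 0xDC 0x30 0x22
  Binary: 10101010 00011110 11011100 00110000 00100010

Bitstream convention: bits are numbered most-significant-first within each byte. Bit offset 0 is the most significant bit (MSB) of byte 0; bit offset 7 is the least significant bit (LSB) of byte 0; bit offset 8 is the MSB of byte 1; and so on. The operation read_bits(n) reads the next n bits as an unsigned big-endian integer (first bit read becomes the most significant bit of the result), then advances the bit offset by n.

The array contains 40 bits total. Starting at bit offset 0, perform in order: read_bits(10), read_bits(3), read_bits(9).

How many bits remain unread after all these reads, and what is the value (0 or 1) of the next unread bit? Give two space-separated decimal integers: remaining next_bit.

Read 1: bits[0:10] width=10 -> value=680 (bin 1010101000); offset now 10 = byte 1 bit 2; 30 bits remain
Read 2: bits[10:13] width=3 -> value=3 (bin 011); offset now 13 = byte 1 bit 5; 27 bits remain
Read 3: bits[13:22] width=9 -> value=439 (bin 110110111); offset now 22 = byte 2 bit 6; 18 bits remain

Answer: 18 0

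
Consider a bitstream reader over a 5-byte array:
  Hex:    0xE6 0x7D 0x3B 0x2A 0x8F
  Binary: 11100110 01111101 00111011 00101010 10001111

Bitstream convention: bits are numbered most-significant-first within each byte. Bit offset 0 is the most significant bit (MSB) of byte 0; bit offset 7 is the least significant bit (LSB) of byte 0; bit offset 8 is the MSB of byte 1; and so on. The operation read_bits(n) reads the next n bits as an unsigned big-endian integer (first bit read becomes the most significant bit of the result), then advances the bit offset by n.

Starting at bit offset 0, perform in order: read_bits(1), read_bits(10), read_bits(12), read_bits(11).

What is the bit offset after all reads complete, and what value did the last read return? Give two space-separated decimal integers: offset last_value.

Answer: 34 1194

Derivation:
Read 1: bits[0:1] width=1 -> value=1 (bin 1); offset now 1 = byte 0 bit 1; 39 bits remain
Read 2: bits[1:11] width=10 -> value=819 (bin 1100110011); offset now 11 = byte 1 bit 3; 29 bits remain
Read 3: bits[11:23] width=12 -> value=3741 (bin 111010011101); offset now 23 = byte 2 bit 7; 17 bits remain
Read 4: bits[23:34] width=11 -> value=1194 (bin 10010101010); offset now 34 = byte 4 bit 2; 6 bits remain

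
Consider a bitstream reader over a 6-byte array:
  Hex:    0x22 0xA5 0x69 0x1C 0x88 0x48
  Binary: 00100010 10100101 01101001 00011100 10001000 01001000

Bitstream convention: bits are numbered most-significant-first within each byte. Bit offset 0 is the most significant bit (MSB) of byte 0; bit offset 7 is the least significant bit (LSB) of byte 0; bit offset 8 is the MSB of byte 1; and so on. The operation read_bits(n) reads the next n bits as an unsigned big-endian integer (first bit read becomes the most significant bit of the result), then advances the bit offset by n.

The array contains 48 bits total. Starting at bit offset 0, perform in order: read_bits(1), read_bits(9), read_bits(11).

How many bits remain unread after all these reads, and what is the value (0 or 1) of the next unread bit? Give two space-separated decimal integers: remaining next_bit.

Answer: 27 0

Derivation:
Read 1: bits[0:1] width=1 -> value=0 (bin 0); offset now 1 = byte 0 bit 1; 47 bits remain
Read 2: bits[1:10] width=9 -> value=138 (bin 010001010); offset now 10 = byte 1 bit 2; 38 bits remain
Read 3: bits[10:21] width=11 -> value=1197 (bin 10010101101); offset now 21 = byte 2 bit 5; 27 bits remain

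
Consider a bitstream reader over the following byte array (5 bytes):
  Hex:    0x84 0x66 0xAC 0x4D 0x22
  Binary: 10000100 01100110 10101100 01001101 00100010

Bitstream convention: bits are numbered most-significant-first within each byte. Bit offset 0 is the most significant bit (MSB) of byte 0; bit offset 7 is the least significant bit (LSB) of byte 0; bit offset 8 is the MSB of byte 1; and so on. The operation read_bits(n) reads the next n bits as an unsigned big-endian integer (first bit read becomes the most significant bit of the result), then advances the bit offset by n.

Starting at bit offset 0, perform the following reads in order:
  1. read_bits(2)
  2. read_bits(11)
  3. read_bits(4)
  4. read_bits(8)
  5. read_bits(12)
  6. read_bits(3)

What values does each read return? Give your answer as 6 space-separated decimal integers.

Read 1: bits[0:2] width=2 -> value=2 (bin 10); offset now 2 = byte 0 bit 2; 38 bits remain
Read 2: bits[2:13] width=11 -> value=140 (bin 00010001100); offset now 13 = byte 1 bit 5; 27 bits remain
Read 3: bits[13:17] width=4 -> value=13 (bin 1101); offset now 17 = byte 2 bit 1; 23 bits remain
Read 4: bits[17:25] width=8 -> value=88 (bin 01011000); offset now 25 = byte 3 bit 1; 15 bits remain
Read 5: bits[25:37] width=12 -> value=2468 (bin 100110100100); offset now 37 = byte 4 bit 5; 3 bits remain
Read 6: bits[37:40] width=3 -> value=2 (bin 010); offset now 40 = byte 5 bit 0; 0 bits remain

Answer: 2 140 13 88 2468 2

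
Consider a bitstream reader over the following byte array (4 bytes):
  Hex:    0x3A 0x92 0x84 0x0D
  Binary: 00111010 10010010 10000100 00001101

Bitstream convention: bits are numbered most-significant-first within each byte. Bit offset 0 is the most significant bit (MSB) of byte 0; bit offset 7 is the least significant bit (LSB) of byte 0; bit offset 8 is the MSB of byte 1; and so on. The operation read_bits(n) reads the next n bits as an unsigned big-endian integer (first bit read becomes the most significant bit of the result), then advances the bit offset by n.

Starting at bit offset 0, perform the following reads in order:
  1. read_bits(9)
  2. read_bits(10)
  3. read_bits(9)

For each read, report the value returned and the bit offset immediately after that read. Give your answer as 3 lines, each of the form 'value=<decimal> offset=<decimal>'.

Answer: value=117 offset=9
value=148 offset=19
value=64 offset=28

Derivation:
Read 1: bits[0:9] width=9 -> value=117 (bin 001110101); offset now 9 = byte 1 bit 1; 23 bits remain
Read 2: bits[9:19] width=10 -> value=148 (bin 0010010100); offset now 19 = byte 2 bit 3; 13 bits remain
Read 3: bits[19:28] width=9 -> value=64 (bin 001000000); offset now 28 = byte 3 bit 4; 4 bits remain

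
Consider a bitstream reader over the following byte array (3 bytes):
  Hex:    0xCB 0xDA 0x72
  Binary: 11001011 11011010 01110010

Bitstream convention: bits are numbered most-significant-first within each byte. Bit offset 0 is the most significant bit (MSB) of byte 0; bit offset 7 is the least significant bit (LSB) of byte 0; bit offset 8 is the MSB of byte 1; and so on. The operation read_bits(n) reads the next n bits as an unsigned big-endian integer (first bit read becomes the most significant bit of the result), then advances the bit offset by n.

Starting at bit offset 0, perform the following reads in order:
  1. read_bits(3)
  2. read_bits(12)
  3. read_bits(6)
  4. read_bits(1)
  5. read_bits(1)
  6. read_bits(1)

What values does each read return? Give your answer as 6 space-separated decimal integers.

Answer: 6 1517 14 0 1 0

Derivation:
Read 1: bits[0:3] width=3 -> value=6 (bin 110); offset now 3 = byte 0 bit 3; 21 bits remain
Read 2: bits[3:15] width=12 -> value=1517 (bin 010111101101); offset now 15 = byte 1 bit 7; 9 bits remain
Read 3: bits[15:21] width=6 -> value=14 (bin 001110); offset now 21 = byte 2 bit 5; 3 bits remain
Read 4: bits[21:22] width=1 -> value=0 (bin 0); offset now 22 = byte 2 bit 6; 2 bits remain
Read 5: bits[22:23] width=1 -> value=1 (bin 1); offset now 23 = byte 2 bit 7; 1 bits remain
Read 6: bits[23:24] width=1 -> value=0 (bin 0); offset now 24 = byte 3 bit 0; 0 bits remain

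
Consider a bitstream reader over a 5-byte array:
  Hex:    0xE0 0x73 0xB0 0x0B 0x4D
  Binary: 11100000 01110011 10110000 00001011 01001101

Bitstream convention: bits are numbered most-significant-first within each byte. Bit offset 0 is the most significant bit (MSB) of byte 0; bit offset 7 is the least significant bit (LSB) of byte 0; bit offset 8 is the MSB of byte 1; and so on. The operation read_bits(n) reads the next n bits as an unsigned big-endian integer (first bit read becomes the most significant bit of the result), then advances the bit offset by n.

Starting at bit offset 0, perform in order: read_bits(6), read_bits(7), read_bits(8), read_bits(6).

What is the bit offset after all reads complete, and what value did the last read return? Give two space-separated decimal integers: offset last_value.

Answer: 27 0

Derivation:
Read 1: bits[0:6] width=6 -> value=56 (bin 111000); offset now 6 = byte 0 bit 6; 34 bits remain
Read 2: bits[6:13] width=7 -> value=14 (bin 0001110); offset now 13 = byte 1 bit 5; 27 bits remain
Read 3: bits[13:21] width=8 -> value=118 (bin 01110110); offset now 21 = byte 2 bit 5; 19 bits remain
Read 4: bits[21:27] width=6 -> value=0 (bin 000000); offset now 27 = byte 3 bit 3; 13 bits remain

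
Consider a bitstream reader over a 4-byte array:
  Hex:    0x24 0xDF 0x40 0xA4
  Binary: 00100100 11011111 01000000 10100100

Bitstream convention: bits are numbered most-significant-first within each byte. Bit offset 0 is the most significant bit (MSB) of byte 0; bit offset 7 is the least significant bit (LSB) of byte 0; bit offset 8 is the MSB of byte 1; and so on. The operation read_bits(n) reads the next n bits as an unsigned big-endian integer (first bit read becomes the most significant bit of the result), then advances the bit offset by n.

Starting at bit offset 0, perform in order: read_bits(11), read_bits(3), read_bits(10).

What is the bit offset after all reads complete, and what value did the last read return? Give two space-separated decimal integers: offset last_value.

Read 1: bits[0:11] width=11 -> value=294 (bin 00100100110); offset now 11 = byte 1 bit 3; 21 bits remain
Read 2: bits[11:14] width=3 -> value=7 (bin 111); offset now 14 = byte 1 bit 6; 18 bits remain
Read 3: bits[14:24] width=10 -> value=832 (bin 1101000000); offset now 24 = byte 3 bit 0; 8 bits remain

Answer: 24 832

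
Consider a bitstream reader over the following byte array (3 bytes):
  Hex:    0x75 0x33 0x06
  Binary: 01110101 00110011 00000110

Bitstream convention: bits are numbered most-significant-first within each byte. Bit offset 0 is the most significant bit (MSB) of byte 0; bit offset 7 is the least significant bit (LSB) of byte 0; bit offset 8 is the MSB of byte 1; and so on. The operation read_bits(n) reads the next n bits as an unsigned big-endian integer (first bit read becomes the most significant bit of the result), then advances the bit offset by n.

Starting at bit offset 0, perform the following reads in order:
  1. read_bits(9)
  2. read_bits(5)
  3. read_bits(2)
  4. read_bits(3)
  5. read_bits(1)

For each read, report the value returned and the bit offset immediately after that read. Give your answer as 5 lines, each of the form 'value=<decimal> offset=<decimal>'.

Read 1: bits[0:9] width=9 -> value=234 (bin 011101010); offset now 9 = byte 1 bit 1; 15 bits remain
Read 2: bits[9:14] width=5 -> value=12 (bin 01100); offset now 14 = byte 1 bit 6; 10 bits remain
Read 3: bits[14:16] width=2 -> value=3 (bin 11); offset now 16 = byte 2 bit 0; 8 bits remain
Read 4: bits[16:19] width=3 -> value=0 (bin 000); offset now 19 = byte 2 bit 3; 5 bits remain
Read 5: bits[19:20] width=1 -> value=0 (bin 0); offset now 20 = byte 2 bit 4; 4 bits remain

Answer: value=234 offset=9
value=12 offset=14
value=3 offset=16
value=0 offset=19
value=0 offset=20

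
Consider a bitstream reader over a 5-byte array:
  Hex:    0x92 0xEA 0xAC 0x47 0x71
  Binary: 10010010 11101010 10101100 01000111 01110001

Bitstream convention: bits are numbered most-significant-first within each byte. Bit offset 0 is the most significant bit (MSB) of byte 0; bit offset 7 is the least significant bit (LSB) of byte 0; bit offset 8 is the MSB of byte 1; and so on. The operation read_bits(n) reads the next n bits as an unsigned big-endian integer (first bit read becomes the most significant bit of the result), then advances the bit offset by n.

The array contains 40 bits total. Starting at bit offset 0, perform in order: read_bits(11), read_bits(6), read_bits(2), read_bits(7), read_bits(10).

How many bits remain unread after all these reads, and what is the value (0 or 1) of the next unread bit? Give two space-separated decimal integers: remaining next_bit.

Read 1: bits[0:11] width=11 -> value=1175 (bin 10010010111); offset now 11 = byte 1 bit 3; 29 bits remain
Read 2: bits[11:17] width=6 -> value=21 (bin 010101); offset now 17 = byte 2 bit 1; 23 bits remain
Read 3: bits[17:19] width=2 -> value=1 (bin 01); offset now 19 = byte 2 bit 3; 21 bits remain
Read 4: bits[19:26] width=7 -> value=49 (bin 0110001); offset now 26 = byte 3 bit 2; 14 bits remain
Read 5: bits[26:36] width=10 -> value=119 (bin 0001110111); offset now 36 = byte 4 bit 4; 4 bits remain

Answer: 4 0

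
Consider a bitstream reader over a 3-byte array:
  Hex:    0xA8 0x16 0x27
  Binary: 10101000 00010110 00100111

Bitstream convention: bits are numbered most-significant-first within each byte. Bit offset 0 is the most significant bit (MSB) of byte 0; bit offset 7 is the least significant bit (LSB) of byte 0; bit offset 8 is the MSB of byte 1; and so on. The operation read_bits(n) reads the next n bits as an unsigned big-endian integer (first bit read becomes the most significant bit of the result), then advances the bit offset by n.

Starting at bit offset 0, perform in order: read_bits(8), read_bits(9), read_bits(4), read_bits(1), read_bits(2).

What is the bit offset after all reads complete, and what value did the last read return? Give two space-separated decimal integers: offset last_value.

Read 1: bits[0:8] width=8 -> value=168 (bin 10101000); offset now 8 = byte 1 bit 0; 16 bits remain
Read 2: bits[8:17] width=9 -> value=44 (bin 000101100); offset now 17 = byte 2 bit 1; 7 bits remain
Read 3: bits[17:21] width=4 -> value=4 (bin 0100); offset now 21 = byte 2 bit 5; 3 bits remain
Read 4: bits[21:22] width=1 -> value=1 (bin 1); offset now 22 = byte 2 bit 6; 2 bits remain
Read 5: bits[22:24] width=2 -> value=3 (bin 11); offset now 24 = byte 3 bit 0; 0 bits remain

Answer: 24 3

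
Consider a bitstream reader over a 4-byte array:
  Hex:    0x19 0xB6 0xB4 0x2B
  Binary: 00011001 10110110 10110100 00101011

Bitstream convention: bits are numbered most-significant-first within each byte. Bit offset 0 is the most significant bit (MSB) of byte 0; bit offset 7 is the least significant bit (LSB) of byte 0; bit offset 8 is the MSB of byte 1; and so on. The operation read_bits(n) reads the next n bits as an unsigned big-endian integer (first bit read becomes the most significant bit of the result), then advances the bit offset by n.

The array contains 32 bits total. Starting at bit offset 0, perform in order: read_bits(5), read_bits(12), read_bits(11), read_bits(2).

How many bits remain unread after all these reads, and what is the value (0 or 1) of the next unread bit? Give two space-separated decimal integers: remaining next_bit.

Read 1: bits[0:5] width=5 -> value=3 (bin 00011); offset now 5 = byte 0 bit 5; 27 bits remain
Read 2: bits[5:17] width=12 -> value=877 (bin 001101101101); offset now 17 = byte 2 bit 1; 15 bits remain
Read 3: bits[17:28] width=11 -> value=834 (bin 01101000010); offset now 28 = byte 3 bit 4; 4 bits remain
Read 4: bits[28:30] width=2 -> value=2 (bin 10); offset now 30 = byte 3 bit 6; 2 bits remain

Answer: 2 1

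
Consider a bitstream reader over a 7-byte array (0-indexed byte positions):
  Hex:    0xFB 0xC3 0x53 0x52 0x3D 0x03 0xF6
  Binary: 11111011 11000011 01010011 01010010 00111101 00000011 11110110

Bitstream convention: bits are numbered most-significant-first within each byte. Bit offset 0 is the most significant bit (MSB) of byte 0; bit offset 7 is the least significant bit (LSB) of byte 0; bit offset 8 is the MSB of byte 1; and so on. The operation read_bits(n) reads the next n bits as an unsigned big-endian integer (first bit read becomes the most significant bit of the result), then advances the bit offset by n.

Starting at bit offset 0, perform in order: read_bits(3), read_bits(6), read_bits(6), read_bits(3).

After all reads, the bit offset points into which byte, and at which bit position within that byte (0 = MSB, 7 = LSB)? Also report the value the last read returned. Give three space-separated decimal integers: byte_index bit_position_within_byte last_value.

Read 1: bits[0:3] width=3 -> value=7 (bin 111); offset now 3 = byte 0 bit 3; 53 bits remain
Read 2: bits[3:9] width=6 -> value=55 (bin 110111); offset now 9 = byte 1 bit 1; 47 bits remain
Read 3: bits[9:15] width=6 -> value=33 (bin 100001); offset now 15 = byte 1 bit 7; 41 bits remain
Read 4: bits[15:18] width=3 -> value=5 (bin 101); offset now 18 = byte 2 bit 2; 38 bits remain

Answer: 2 2 5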